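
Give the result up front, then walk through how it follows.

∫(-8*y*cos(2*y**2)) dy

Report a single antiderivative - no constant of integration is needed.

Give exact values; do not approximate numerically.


The answer is -2*sin(2*y**2).
Step 1. Substitute u = y**2, turning ∫(-8*y*cos(2*y**2)) dy into ∫(-4*cos(2*u)) du: now ∫(-4*cos(2*u)) du.
Step 2. Evaluate the standard form: now -2*sin(2*u).
Step 3. Substitute back u = y**2: now -2*sin(2*y**2).
Answer: -2*sin(2*y**2).


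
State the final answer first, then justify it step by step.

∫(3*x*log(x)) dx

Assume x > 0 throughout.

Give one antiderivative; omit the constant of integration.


The answer is 3*x**2*log(x)/2 - 3*x**2/4.
Step 1. Integrate ∫(3*x*log(x)) dx by parts with u = log(x), dv = (3*x) dx, so v = 3*x**2/2 [assuming x > 0]: now 3*x**2*log(x)/2 + ∫(-3*x/2) dx.
Step 2. Evaluate the standard form: now 3*x**2*log(x)/2 - 3*x**2/4.
Answer: 3*x**2*log(x)/2 - 3*x**2/4.


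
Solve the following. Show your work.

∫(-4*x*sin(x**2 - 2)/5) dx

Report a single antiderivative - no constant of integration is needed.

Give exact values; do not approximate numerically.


Step 1. Substitute u = x**2 - 2, turning ∫(-4*x*sin(x**2 - 2)/5) dx into ∫(-2*sin(u)/5) du: now ∫(-2*sin(u)/5) du.
Step 2. Evaluate the standard form: now 2*cos(u)/5.
Step 3. Substitute back u = x**2 - 2: now 2*cos(x**2 - 2)/5.
Answer: 2*cos(x**2 - 2)/5.


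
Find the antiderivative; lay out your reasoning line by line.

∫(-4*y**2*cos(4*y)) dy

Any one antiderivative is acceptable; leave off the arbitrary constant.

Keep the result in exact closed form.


Step 1. Integrate ∫(-4*y**2*cos(4*y)) dy by parts with u = y**2, dv = (-4*cos(4*y)) dy, so v = -sin(4*y): now -y**2*sin(4*y) + ∫(2*y*sin(4*y)) dy.
Step 2. Integrate ∫(2*y*sin(4*y)) dy by parts with u = y, dv = (2*sin(4*y)) dy, so v = -cos(4*y)/2: now -y**2*sin(4*y) - y*cos(4*y)/2 + ∫(cos(4*y)/2) dy.
Step 3. Evaluate the standard form: now -y**2*sin(4*y) - y*cos(4*y)/2 + sin(4*y)/8.
Answer: -y**2*sin(4*y) - y*cos(4*y)/2 + sin(4*y)/8.


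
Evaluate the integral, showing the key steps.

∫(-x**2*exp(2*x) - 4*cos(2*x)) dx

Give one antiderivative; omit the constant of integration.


Step 1. Rewrite: now ∫(-x**2*exp(2*x)) dx + ∫(-4*cos(2*x)) dx.
Step 2. Evaluate the standard form: now -2*sin(2*x) + ∫(-x**2*exp(2*x)) dx.
Step 3. Integrate ∫(-x**2*exp(2*x)) dx by parts with u = x**2, dv = (-exp(2*x)) dx, so v = -exp(2*x)/2: now -x**2*exp(2*x)/2 - 2*sin(2*x) + ∫(x*exp(2*x)) dx.
Step 4. Integrate ∫(x*exp(2*x)) dx by parts with u = x, dv = (exp(2*x)) dx, so v = exp(2*x)/2: now -x**2*exp(2*x)/2 + x*exp(2*x)/2 - 2*sin(2*x) + ∫(-exp(2*x)/2) dx.
Step 5. Evaluate the standard form: now -x**2*exp(2*x)/2 + x*exp(2*x)/2 - exp(2*x)/4 - 2*sin(2*x).
Answer: -x**2*exp(2*x)/2 + x*exp(2*x)/2 - exp(2*x)/4 - 2*sin(2*x).


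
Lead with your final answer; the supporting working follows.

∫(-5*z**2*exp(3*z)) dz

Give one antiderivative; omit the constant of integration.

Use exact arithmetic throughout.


The answer is -5*z**2*exp(3*z)/3 + 10*z*exp(3*z)/9 - 10*exp(3*z)/27.
Step 1. Integrate ∫(-5*z**2*exp(3*z)) dz by parts with u = z**2, dv = (-5*exp(3*z)) dz, so v = -5*exp(3*z)/3: now -5*z**2*exp(3*z)/3 + ∫(10*z*exp(3*z)/3) dz.
Step 2. Integrate ∫(10*z*exp(3*z)/3) dz by parts with u = z, dv = (10*exp(3*z)/3) dz, so v = 10*exp(3*z)/9: now -5*z**2*exp(3*z)/3 + 10*z*exp(3*z)/9 + ∫(-10*exp(3*z)/9) dz.
Step 3. Evaluate the standard form: now -5*z**2*exp(3*z)/3 + 10*z*exp(3*z)/9 - 10*exp(3*z)/27.
Answer: -5*z**2*exp(3*z)/3 + 10*z*exp(3*z)/9 - 10*exp(3*z)/27.


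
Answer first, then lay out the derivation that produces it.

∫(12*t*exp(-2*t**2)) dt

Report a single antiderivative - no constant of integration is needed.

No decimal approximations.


The answer is -3*exp(-2*t**2).
Step 1. Substitute u = t**2, turning ∫(12*t*exp(-2*t**2)) dt into ∫(6*exp(-2*u)) du: now ∫(6*exp(-2*u)) du.
Step 2. Evaluate the standard form: now -3*exp(-2*u).
Step 3. Substitute back u = t**2: now -3*exp(-2*t**2).
Answer: -3*exp(-2*t**2).


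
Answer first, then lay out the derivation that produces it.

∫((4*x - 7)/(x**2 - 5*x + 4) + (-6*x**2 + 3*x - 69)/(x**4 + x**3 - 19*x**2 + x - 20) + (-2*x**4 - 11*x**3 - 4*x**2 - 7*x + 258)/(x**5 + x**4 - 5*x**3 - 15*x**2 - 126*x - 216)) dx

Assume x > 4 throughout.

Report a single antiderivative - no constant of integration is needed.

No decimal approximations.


The answer is log(x - 4) + log(x - 1) - 4*log(x + 2) + 3*log(x + 3) + log(x + 5) - 4*atan(x/3)/3 + 3*atan(x).
Step 1. Rewrite: now ∫((4*x - 7)/(x**2 - 5*x + 4)) dx + ∫((-6*x**2 + 3*x - 69)/(x**4 + x**3 - 19*x**2 + x - 20)) dx + ∫((-2*x**4 - 11*x**3 - 4*x**2 - 7*x + 258)/(x**5 + x**4 - 5*x**3 - 15*x**2 - 126*x - 216)) dx.
Step 2. Decompose ∫((4*x - 7)/(x**2 - 5*x + 4)) dx by partial fractions, (4*x - 7)/(x**2 - 5*x + 4) = 1/(x - 1) + 3/(x - 4): now ∫((-6*x**2 + 3*x - 69)/(x**4 + x**3 - 19*x**2 + x - 20)) dx + ∫((-2*x**4 - 11*x**3 - 4*x**2 - 7*x + 258)/(x**5 + x**4 - 5*x**3 - 15*x**2 - 126*x - 216)) dx + ∫(3/(x - 4)) dx + ∫(1/(x - 1)) dx.
Step 3. Evaluate the standard form [assuming x > 1]: now log(x - 1) + ∫((-6*x**2 + 3*x - 69)/(x**4 + x**3 - 19*x**2 + x - 20)) dx + ∫((-2*x**4 - 11*x**3 - 4*x**2 - 7*x + 258)/(x**5 + x**4 - 5*x**3 - 15*x**2 - 126*x - 216)) dx + ∫(3/(x - 4)) dx.
Step 4. Evaluate the standard form [assuming x > 4]: now 3*log(x - 4) + log(x - 1) + ∫((-6*x**2 + 3*x - 69)/(x**4 + x**3 - 19*x**2 + x - 20)) dx + ∫((-2*x**4 - 11*x**3 - 4*x**2 - 7*x + 258)/(x**5 + x**4 - 5*x**3 - 15*x**2 - 126*x - 216)) dx.
Step 5. Decompose ∫((-6*x**2 + 3*x - 69)/(x**4 + x**3 - 19*x**2 + x - 20)) dx by partial fractions, (-6*x**2 + 3*x - 69)/(x**4 + x**3 - 19*x**2 + x - 20) = 3/(x**2 + 1) + 1/(x + 5) - 1/(x - 4): now 3*log(x - 4) + log(x - 1) + ∫((-2*x**4 - 11*x**3 - 4*x**2 - 7*x + 258)/(x**5 + x**4 - 5*x**3 - 15*x**2 - 126*x - 216)) dx + ∫(-1/(x - 4)) dx + ∫(1/(x + 5)) dx + ∫(3/(x**2 + 1)) dx.
Step 6. Evaluate the standard form [assuming x > -5]: now 3*log(x - 4) + log(x - 1) + log(x + 5) + ∫((-2*x**4 - 11*x**3 - 4*x**2 - 7*x + 258)/(x**5 + x**4 - 5*x**3 - 15*x**2 - 126*x - 216)) dx + ∫(-1/(x - 4)) dx + ∫(3/(x**2 + 1)) dx.
Step 7. Evaluate the standard form [assuming x > 4]: now 2*log(x - 4) + log(x - 1) + log(x + 5) + ∫((-2*x**4 - 11*x**3 - 4*x**2 - 7*x + 258)/(x**5 + x**4 - 5*x**3 - 15*x**2 - 126*x - 216)) dx + ∫(3/(x**2 + 1)) dx.
Step 8. Evaluate the standard form: now 2*log(x - 4) + log(x - 1) + log(x + 5) + 3*atan(x) + ∫((-2*x**4 - 11*x**3 - 4*x**2 - 7*x + 258)/(x**5 + x**4 - 5*x**3 - 15*x**2 - 126*x - 216)) dx.
Step 9. Decompose ∫((-2*x**4 - 11*x**3 - 4*x**2 - 7*x + 258)/(x**5 + x**4 - 5*x**3 - 15*x**2 - 126*x - 216)) dx by partial fractions, (-2*x**4 - 11*x**3 - 4*x**2 - 7*x + 258)/(x**5 + x**4 - 5*x**3 - 15*x**2 - 126*x - 216) = -4/(x**2 + 9) + 3/(x + 3) - 4/(x + 2) - 1/(x - 4): now 2*log(x - 4) + log(x - 1) + log(x + 5) + 3*atan(x) + ∫(-1/(x - 4)) dx + ∫(-4/(x + 2)) dx + ∫(3/(x + 3)) dx + ∫(-4/(x**2 + 9)) dx.
Step 10. Evaluate the standard form [assuming x > -3]: now 2*log(x - 4) + log(x - 1) + 3*log(x + 3) + log(x + 5) + 3*atan(x) + ∫(-1/(x - 4)) dx + ∫(-4/(x + 2)) dx + ∫(-4/(x**2 + 9)) dx.
Step 11. Evaluate the standard form [assuming x > 4]: now log(x - 4) + log(x - 1) + 3*log(x + 3) + log(x + 5) + 3*atan(x) + ∫(-4/(x + 2)) dx + ∫(-4/(x**2 + 9)) dx.
Step 12. Evaluate the standard form [assuming x > -2]: now log(x - 4) + log(x - 1) - 4*log(x + 2) + 3*log(x + 3) + log(x + 5) + 3*atan(x) + ∫(-4/(x**2 + 9)) dx.
Step 13. Evaluate the standard form: now log(x - 4) + log(x - 1) - 4*log(x + 2) + 3*log(x + 3) + log(x + 5) - 4*atan(x/3)/3 + 3*atan(x).
Answer: log(x - 4) + log(x - 1) - 4*log(x + 2) + 3*log(x + 3) + log(x + 5) - 4*atan(x/3)/3 + 3*atan(x).


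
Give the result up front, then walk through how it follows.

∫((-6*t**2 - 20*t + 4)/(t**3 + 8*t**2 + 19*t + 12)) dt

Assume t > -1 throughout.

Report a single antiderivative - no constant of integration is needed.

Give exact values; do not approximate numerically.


The answer is 3*log(t + 1) - 5*log(t + 3) - 4*log(t + 4).
Step 1. Decompose ∫((-6*t**2 - 20*t + 4)/(t**3 + 8*t**2 + 19*t + 12)) dt by partial fractions, (-6*t**2 - 20*t + 4)/(t**3 + 8*t**2 + 19*t + 12) = -4/(t + 4) - 5/(t + 3) + 3/(t + 1): now ∫(3/(t + 1)) dt + ∫(-5/(t + 3)) dt + ∫(-4/(t + 4)) dt.
Step 2. Evaluate the standard form [assuming t > -4]: now -4*log(t + 4) + ∫(3/(t + 1)) dt + ∫(-5/(t + 3)) dt.
Step 3. Evaluate the standard form [assuming t > -3]: now -5*log(t + 3) - 4*log(t + 4) + ∫(3/(t + 1)) dt.
Step 4. Evaluate the standard form [assuming t > -1]: now 3*log(t + 1) - 5*log(t + 3) - 4*log(t + 4).
Answer: 3*log(t + 1) - 5*log(t + 3) - 4*log(t + 4).


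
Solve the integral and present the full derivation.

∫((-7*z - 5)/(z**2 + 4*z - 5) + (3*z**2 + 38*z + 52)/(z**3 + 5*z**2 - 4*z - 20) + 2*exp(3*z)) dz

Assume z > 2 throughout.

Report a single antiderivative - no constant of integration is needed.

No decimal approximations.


Step 1. Rewrite: now ∫((-7*z - 5)/(z**2 + 4*z - 5)) dz + ∫((3*z**2 + 38*z + 52)/(z**3 + 5*z**2 - 4*z - 20)) dz + ∫(2*exp(3*z)) dz.
Step 2. Evaluate the standard form: now 2*exp(3*z)/3 + ∫((-7*z - 5)/(z**2 + 4*z - 5)) dz + ∫((3*z**2 + 38*z + 52)/(z**3 + 5*z**2 - 4*z - 20)) dz.
Step 3. Decompose ∫((3*z**2 + 38*z + 52)/(z**3 + 5*z**2 - 4*z - 20)) dz by partial fractions, (3*z**2 + 38*z + 52)/(z**3 + 5*z**2 - 4*z - 20) = -3/(z + 5) + 1/(z + 2) + 5/(z - 2): now 2*exp(3*z)/3 + ∫((-7*z - 5)/(z**2 + 4*z - 5)) dz + ∫(5/(z - 2)) dz + ∫(1/(z + 2)) dz + ∫(-3/(z + 5)) dz.
Step 4. Evaluate the standard form [assuming z > 2]: now 2*exp(3*z)/3 + 5*log(z - 2) + ∫((-7*z - 5)/(z**2 + 4*z - 5)) dz + ∫(1/(z + 2)) dz + ∫(-3/(z + 5)) dz.
Step 5. Evaluate the standard form [assuming z > -2]: now 2*exp(3*z)/3 + 5*log(z - 2) + log(z + 2) + ∫((-7*z - 5)/(z**2 + 4*z - 5)) dz + ∫(-3/(z + 5)) dz.
Step 6. Evaluate the standard form [assuming z > -5]: now 2*exp(3*z)/3 + 5*log(z - 2) + log(z + 2) - 3*log(z + 5) + ∫((-7*z - 5)/(z**2 + 4*z - 5)) dz.
Step 7. Decompose ∫((-7*z - 5)/(z**2 + 4*z - 5)) dz by partial fractions, (-7*z - 5)/(z**2 + 4*z - 5) = -5/(z + 5) - 2/(z - 1): now 2*exp(3*z)/3 + 5*log(z - 2) + log(z + 2) - 3*log(z + 5) + ∫(-2/(z - 1)) dz + ∫(-5/(z + 5)) dz.
Step 8. Evaluate the standard form [assuming z > 1]: now 2*exp(3*z)/3 + 5*log(z - 2) - 2*log(z - 1) + log(z + 2) - 3*log(z + 5) + ∫(-5/(z + 5)) dz.
Step 9. Evaluate the standard form [assuming z > -5]: now 2*exp(3*z)/3 + 5*log(z - 2) - 2*log(z - 1) + log(z + 2) - 8*log(z + 5).
Answer: 2*exp(3*z)/3 + 5*log(z - 2) - 2*log(z - 1) + log(z + 2) - 8*log(z + 5).


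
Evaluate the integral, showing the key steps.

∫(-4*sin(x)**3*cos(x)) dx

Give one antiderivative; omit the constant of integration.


Step 1. Substitute u = sin(x), turning ∫(-4*sin(x)**3*cos(x)) dx into ∫(-4*u**3) du: now ∫(-4*u**3) du.
Step 2. Evaluate the standard form: now -u**4.
Step 3. Substitute back u = sin(x): now -sin(x)**4.
Answer: -sin(x)**4.


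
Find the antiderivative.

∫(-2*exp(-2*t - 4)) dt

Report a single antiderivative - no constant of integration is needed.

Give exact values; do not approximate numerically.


Answer: exp(-2*t - 4).


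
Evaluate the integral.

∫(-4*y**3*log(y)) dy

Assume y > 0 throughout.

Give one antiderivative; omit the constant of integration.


Answer: -y**4*log(y) + y**4/4.


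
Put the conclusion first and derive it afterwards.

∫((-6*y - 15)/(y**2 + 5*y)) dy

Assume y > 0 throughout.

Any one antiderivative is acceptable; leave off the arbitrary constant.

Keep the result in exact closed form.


The answer is -3*log(y) - 3*log(y + 5).
Step 1. Decompose ∫((-6*y - 15)/(y**2 + 5*y)) dy by partial fractions, (-6*y - 15)/(y**2 + 5*y) = -3/(y + 5) - 3/y: now ∫(-3/y) dy + ∫(-3/(y + 5)) dy.
Step 2. Evaluate the standard form [assuming y > -5]: now -3*log(y + 5) + ∫(-3/y) dy.
Step 3. Evaluate the standard form [assuming y > 0]: now -3*log(y) - 3*log(y + 5).
Answer: -3*log(y) - 3*log(y + 5).


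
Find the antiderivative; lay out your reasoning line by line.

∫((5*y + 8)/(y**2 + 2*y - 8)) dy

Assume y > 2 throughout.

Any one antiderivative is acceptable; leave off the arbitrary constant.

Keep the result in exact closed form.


Step 1. Decompose ∫((5*y + 8)/(y**2 + 2*y - 8)) dy by partial fractions, (5*y + 8)/(y**2 + 2*y - 8) = 2/(y + 4) + 3/(y - 2): now ∫(3/(y - 2)) dy + ∫(2/(y + 4)) dy.
Step 2. Evaluate the standard form [assuming y > -4]: now 2*log(y + 4) + ∫(3/(y - 2)) dy.
Step 3. Evaluate the standard form [assuming y > 2]: now 3*log(y - 2) + 2*log(y + 4).
Answer: 3*log(y - 2) + 2*log(y + 4).


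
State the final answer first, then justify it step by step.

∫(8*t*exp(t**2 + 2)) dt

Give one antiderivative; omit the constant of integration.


The answer is 4*exp(t**2 + 2).
Step 1. Substitute u = t**2 + 2, turning ∫(8*t*exp(t**2 + 2)) dt into ∫(4*exp(u)) du: now ∫(4*exp(u)) du.
Step 2. Evaluate the standard form: now 4*exp(u).
Step 3. Substitute back u = t**2 + 2: now 4*exp(t**2 + 2).
Answer: 4*exp(t**2 + 2).


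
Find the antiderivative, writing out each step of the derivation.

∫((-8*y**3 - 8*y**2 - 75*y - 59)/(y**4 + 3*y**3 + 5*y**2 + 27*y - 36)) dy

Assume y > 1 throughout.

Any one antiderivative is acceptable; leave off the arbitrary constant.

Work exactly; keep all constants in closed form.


Step 1. Decompose ∫((-8*y**3 - 8*y**2 - 75*y - 59)/(y**4 + 3*y**3 + 5*y**2 + 27*y - 36)) dy by partial fractions, (-8*y**3 - 8*y**2 - 75*y - 59)/(y**4 + 3*y**3 + 5*y**2 + 27*y - 36) = -1/(y**2 + 9) - 5/(y + 4) - 3/(y - 1): now ∫(-3/(y - 1)) dy + ∫(-5/(y + 4)) dy + ∫(-1/(y**2 + 9)) dy.
Step 2. Evaluate the standard form [assuming y > -4]: now -5*log(y + 4) + ∫(-3/(y - 1)) dy + ∫(-1/(y**2 + 9)) dy.
Step 3. Evaluate the standard form [assuming y > 1]: now -3*log(y - 1) - 5*log(y + 4) + ∫(-1/(y**2 + 9)) dy.
Step 4. Evaluate the standard form: now -3*log(y - 1) - 5*log(y + 4) - atan(y/3)/3.
Answer: -3*log(y - 1) - 5*log(y + 4) - atan(y/3)/3.


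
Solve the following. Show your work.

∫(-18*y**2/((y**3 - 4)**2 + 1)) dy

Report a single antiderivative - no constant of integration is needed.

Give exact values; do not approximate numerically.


Step 1. Substitute u = y**3 - 4, turning ∫(-18*y**2/((y**3 - 4)**2 + 1)) dy into ∫(-6/(u**2 + 1)) du: now ∫(-6/(u**2 + 1)) du.
Step 2. Evaluate the standard form: now -6*atan(u).
Step 3. Substitute back u = y**3 - 4: now -6*atan(y**3 - 4).
Answer: -6*atan(y**3 - 4).


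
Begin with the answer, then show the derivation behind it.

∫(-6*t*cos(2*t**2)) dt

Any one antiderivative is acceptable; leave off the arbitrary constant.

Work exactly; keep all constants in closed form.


The answer is -3*sin(2*t**2)/2.
Step 1. Substitute u = t**2, turning ∫(-6*t*cos(2*t**2)) dt into ∫(-3*cos(2*u)) du: now ∫(-3*cos(2*u)) du.
Step 2. Evaluate the standard form: now -3*sin(2*u)/2.
Step 3. Substitute back u = t**2: now -3*sin(2*t**2)/2.
Answer: -3*sin(2*t**2)/2.


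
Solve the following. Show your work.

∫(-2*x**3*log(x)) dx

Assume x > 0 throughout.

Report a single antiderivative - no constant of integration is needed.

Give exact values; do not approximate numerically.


Step 1. Integrate ∫(-2*x**3*log(x)) dx by parts with u = log(x), dv = (-2*x**3) dx, so v = -x**4/2 [assuming x > 0]: now -x**4*log(x)/2 + ∫(x**3/2) dx.
Step 2. Evaluate the standard form: now -x**4*log(x)/2 + x**4/8.
Answer: -x**4*log(x)/2 + x**4/8.


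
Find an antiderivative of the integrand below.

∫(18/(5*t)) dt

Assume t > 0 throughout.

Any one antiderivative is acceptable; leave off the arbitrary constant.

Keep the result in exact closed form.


Answer: 18*log(t)/5.


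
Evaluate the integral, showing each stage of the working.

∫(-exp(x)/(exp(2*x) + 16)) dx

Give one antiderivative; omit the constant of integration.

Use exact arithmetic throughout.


Step 1. Substitute u = exp(x), turning ∫(-exp(x)/(exp(2*x) + 16)) dx into ∫(-1/(u**2 + 16)) du: now ∫(-1/(u**2 + 16)) du.
Step 2. Evaluate the standard form: now -atan(u/4)/4.
Step 3. Substitute back u = exp(x): now -atan(exp(x)/4)/4.
Answer: -atan(exp(x)/4)/4.


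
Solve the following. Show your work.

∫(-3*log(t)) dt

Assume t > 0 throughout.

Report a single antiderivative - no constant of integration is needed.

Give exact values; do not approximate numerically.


Step 1. Integrate ∫(-3*log(t)) dt by parts with u = log(t), dv = (-3) dt, so v = -3*t [assuming t > 0]: now -3*t*log(t) + ∫(3) dt.
Step 2. Evaluate the standard form: now -3*t*log(t) + 3*t.
Answer: -3*t*log(t) + 3*t.


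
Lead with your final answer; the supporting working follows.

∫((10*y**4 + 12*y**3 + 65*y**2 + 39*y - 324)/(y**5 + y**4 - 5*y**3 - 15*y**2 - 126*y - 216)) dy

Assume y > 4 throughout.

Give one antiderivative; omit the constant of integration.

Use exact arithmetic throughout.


The answer is 4*log(y - 4) + log(y + 2) + 5*log(y + 3) + atan(y/3).
Step 1. Decompose ∫((10*y**4 + 12*y**3 + 65*y**2 + 39*y - 324)/(y**5 + y**4 - 5*y**3 - 15*y**2 - 126*y - 216)) dy by partial fractions, (10*y**4 + 12*y**3 + 65*y**2 + 39*y - 324)/(y**5 + y**4 - 5*y**3 - 15*y**2 - 126*y - 216) = 3/(y**2 + 9) + 5/(y + 3) + 1/(y + 2) + 4/(y - 4): now ∫(4/(y - 4)) dy + ∫(1/(y + 2)) dy + ∫(5/(y + 3)) dy + ∫(3/(y**2 + 9)) dy.
Step 2. Evaluate the standard form [assuming y > -3]: now 5*log(y + 3) + ∫(4/(y - 4)) dy + ∫(1/(y + 2)) dy + ∫(3/(y**2 + 9)) dy.
Step 3. Evaluate the standard form [assuming y > 4]: now 4*log(y - 4) + 5*log(y + 3) + ∫(1/(y + 2)) dy + ∫(3/(y**2 + 9)) dy.
Step 4. Evaluate the standard form [assuming y > -2]: now 4*log(y - 4) + log(y + 2) + 5*log(y + 3) + ∫(3/(y**2 + 9)) dy.
Step 5. Evaluate the standard form: now 4*log(y - 4) + log(y + 2) + 5*log(y + 3) + atan(y/3).
Answer: 4*log(y - 4) + log(y + 2) + 5*log(y + 3) + atan(y/3).


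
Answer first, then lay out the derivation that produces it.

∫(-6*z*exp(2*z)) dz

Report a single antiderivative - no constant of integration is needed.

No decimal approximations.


The answer is -3*z*exp(2*z) + 3*exp(2*z)/2.
Step 1. Integrate ∫(-6*z*exp(2*z)) dz by parts with u = z, dv = (-6*exp(2*z)) dz, so v = -3*exp(2*z): now -3*z*exp(2*z) + ∫(3*exp(2*z)) dz.
Step 2. Evaluate the standard form: now -3*z*exp(2*z) + 3*exp(2*z)/2.
Answer: -3*z*exp(2*z) + 3*exp(2*z)/2.


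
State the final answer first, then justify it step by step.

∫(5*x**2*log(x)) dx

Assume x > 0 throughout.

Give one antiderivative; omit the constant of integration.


The answer is 5*x**3*log(x)/3 - 5*x**3/9.
Step 1. Integrate ∫(5*x**2*log(x)) dx by parts with u = log(x), dv = (5*x**2) dx, so v = 5*x**3/3 [assuming x > 0]: now 5*x**3*log(x)/3 + ∫(-5*x**2/3) dx.
Step 2. Evaluate the standard form: now 5*x**3*log(x)/3 - 5*x**3/9.
Answer: 5*x**3*log(x)/3 - 5*x**3/9.


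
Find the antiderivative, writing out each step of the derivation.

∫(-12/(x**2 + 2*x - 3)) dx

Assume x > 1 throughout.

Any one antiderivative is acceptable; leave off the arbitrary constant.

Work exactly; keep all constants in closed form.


Step 1. Decompose ∫(-12/(x**2 + 2*x - 3)) dx by partial fractions, -12/(x**2 + 2*x - 3) = 3/(x + 3) - 3/(x - 1): now ∫(-3/(x - 1)) dx + ∫(3/(x + 3)) dx.
Step 2. Evaluate the standard form [assuming x > 1]: now -3*log(x - 1) + ∫(3/(x + 3)) dx.
Step 3. Evaluate the standard form [assuming x > -3]: now -3*log(x - 1) + 3*log(x + 3).
Answer: -3*log(x - 1) + 3*log(x + 3).


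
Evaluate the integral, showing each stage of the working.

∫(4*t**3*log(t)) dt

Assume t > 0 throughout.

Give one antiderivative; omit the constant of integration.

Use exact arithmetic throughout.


Step 1. Integrate ∫(4*t**3*log(t)) dt by parts with u = log(t), dv = (4*t**3) dt, so v = t**4 [assuming t > 0]: now t**4*log(t) + ∫(-t**3) dt.
Step 2. Evaluate the standard form: now t**4*log(t) - t**4/4.
Answer: t**4*log(t) - t**4/4.


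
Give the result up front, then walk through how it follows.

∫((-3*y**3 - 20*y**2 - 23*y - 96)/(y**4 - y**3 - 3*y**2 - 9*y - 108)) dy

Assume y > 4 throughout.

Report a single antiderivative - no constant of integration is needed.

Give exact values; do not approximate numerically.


The answer is -4*log(y - 4) + log(y + 3) - 4*atan(y/3)/3.
Step 1. Decompose ∫((-3*y**3 - 20*y**2 - 23*y - 96)/(y**4 - y**3 - 3*y**2 - 9*y - 108)) dy by partial fractions, (-3*y**3 - 20*y**2 - 23*y - 96)/(y**4 - y**3 - 3*y**2 - 9*y - 108) = -4/(y**2 + 9) + 1/(y + 3) - 4/(y - 4): now ∫(-4/(y - 4)) dy + ∫(1/(y + 3)) dy + ∫(-4/(y**2 + 9)) dy.
Step 2. Evaluate the standard form [assuming y > 4]: now -4*log(y - 4) + ∫(1/(y + 3)) dy + ∫(-4/(y**2 + 9)) dy.
Step 3. Evaluate the standard form [assuming y > -3]: now -4*log(y - 4) + log(y + 3) + ∫(-4/(y**2 + 9)) dy.
Step 4. Evaluate the standard form: now -4*log(y - 4) + log(y + 3) - 4*atan(y/3)/3.
Answer: -4*log(y - 4) + log(y + 3) - 4*atan(y/3)/3.


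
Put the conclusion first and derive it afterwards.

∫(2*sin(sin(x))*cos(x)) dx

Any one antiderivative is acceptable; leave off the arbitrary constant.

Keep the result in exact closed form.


The answer is -2*cos(sin(x)).
Step 1. Substitute u = sin(x), turning ∫(2*sin(sin(x))*cos(x)) dx into ∫(2*sin(u)) du: now ∫(2*sin(u)) du.
Step 2. Evaluate the standard form: now -2*cos(u).
Step 3. Substitute back u = sin(x): now -2*cos(sin(x)).
Answer: -2*cos(sin(x)).


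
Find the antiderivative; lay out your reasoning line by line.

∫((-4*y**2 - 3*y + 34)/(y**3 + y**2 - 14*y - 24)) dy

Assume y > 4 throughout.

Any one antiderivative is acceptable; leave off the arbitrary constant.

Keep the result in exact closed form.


Step 1. Decompose ∫((-4*y**2 - 3*y + 34)/(y**3 + y**2 - 14*y - 24)) dy by partial fractions, (-4*y**2 - 3*y + 34)/(y**3 + y**2 - 14*y - 24) = 1/(y + 3) - 4/(y + 2) - 1/(y - 4): now ∫(-1/(y - 4)) dy + ∫(-4/(y + 2)) dy + ∫(1/(y + 3)) dy.
Step 2. Evaluate the standard form [assuming y > 4]: now -log(y - 4) + ∫(-4/(y + 2)) dy + ∫(1/(y + 3)) dy.
Step 3. Evaluate the standard form [assuming y > -3]: now -log(y - 4) + log(y + 3) + ∫(-4/(y + 2)) dy.
Step 4. Evaluate the standard form [assuming y > -2]: now -log(y - 4) - 4*log(y + 2) + log(y + 3).
Answer: -log(y - 4) - 4*log(y + 2) + log(y + 3).


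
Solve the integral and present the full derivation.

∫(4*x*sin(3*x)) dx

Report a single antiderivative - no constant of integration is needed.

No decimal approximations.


Step 1. Integrate ∫(4*x*sin(3*x)) dx by parts with u = x, dv = (4*sin(3*x)) dx, so v = -4*cos(3*x)/3: now -4*x*cos(3*x)/3 + ∫(4*cos(3*x)/3) dx.
Step 2. Evaluate the standard form: now -4*x*cos(3*x)/3 + 4*sin(3*x)/9.
Answer: -4*x*cos(3*x)/3 + 4*sin(3*x)/9.


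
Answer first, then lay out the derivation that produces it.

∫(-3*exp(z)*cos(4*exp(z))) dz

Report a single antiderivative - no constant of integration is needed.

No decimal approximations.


The answer is -3*sin(4*exp(z))/4.
Step 1. Substitute u = exp(z), turning ∫(-3*exp(z)*cos(4*exp(z))) dz into ∫(-3*cos(4*u)) du: now ∫(-3*cos(4*u)) du.
Step 2. Evaluate the standard form: now -3*sin(4*u)/4.
Step 3. Substitute back u = exp(z): now -3*sin(4*exp(z))/4.
Answer: -3*sin(4*exp(z))/4.


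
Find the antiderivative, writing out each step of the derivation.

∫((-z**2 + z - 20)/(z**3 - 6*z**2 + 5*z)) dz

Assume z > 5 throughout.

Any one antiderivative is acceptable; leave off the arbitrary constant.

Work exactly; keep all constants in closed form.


Step 1. Decompose ∫((-z**2 + z - 20)/(z**3 - 6*z**2 + 5*z)) dz by partial fractions, (-z**2 + z - 20)/(z**3 - 6*z**2 + 5*z) = 5/(z - 1) - 2/(z - 5) - 4/z: now ∫(-4/z) dz + ∫(-2/(z - 5)) dz + ∫(5/(z - 1)) dz.
Step 2. Evaluate the standard form [assuming z > 5]: now -2*log(z - 5) + ∫(-4/z) dz + ∫(5/(z - 1)) dz.
Step 3. Evaluate the standard form [assuming z > 1]: now -2*log(z - 5) + 5*log(z - 1) + ∫(-4/z) dz.
Step 4. Evaluate the standard form [assuming z > 0]: now -4*log(z) - 2*log(z - 5) + 5*log(z - 1).
Answer: -4*log(z) - 2*log(z - 5) + 5*log(z - 1).


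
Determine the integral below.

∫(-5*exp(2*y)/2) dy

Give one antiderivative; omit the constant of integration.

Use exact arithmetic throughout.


Answer: -5*exp(2*y)/4.


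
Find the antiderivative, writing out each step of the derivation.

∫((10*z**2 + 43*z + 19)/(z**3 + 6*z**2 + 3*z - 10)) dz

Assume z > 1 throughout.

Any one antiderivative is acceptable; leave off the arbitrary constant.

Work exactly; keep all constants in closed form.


Step 1. Decompose ∫((10*z**2 + 43*z + 19)/(z**3 + 6*z**2 + 3*z - 10)) dz by partial fractions, (10*z**2 + 43*z + 19)/(z**3 + 6*z**2 + 3*z - 10) = 3/(z + 5) + 3/(z + 2) + 4/(z - 1): now ∫(4/(z - 1)) dz + ∫(3/(z + 2)) dz + ∫(3/(z + 5)) dz.
Step 2. Evaluate the standard form [assuming z > -2]: now 3*log(z + 2) + ∫(4/(z - 1)) dz + ∫(3/(z + 5)) dz.
Step 3. Evaluate the standard form [assuming z > 1]: now 4*log(z - 1) + 3*log(z + 2) + ∫(3/(z + 5)) dz.
Step 4. Evaluate the standard form [assuming z > -5]: now 4*log(z - 1) + 3*log(z + 2) + 3*log(z + 5).
Answer: 4*log(z - 1) + 3*log(z + 2) + 3*log(z + 5).


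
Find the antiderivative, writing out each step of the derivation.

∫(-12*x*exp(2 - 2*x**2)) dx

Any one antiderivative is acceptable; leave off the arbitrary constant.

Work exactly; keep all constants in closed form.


Step 1. Substitute u = x**2 - 1, turning ∫(-12*x*exp(2 - 2*x**2)) dx into ∫(-6*exp(-2*u)) du: now ∫(-6*exp(-2*u)) du.
Step 2. Evaluate the standard form: now 3*exp(-2*u).
Step 3. Substitute back u = x**2 - 1: now 3*exp(2 - 2*x**2).
Answer: 3*exp(2 - 2*x**2).


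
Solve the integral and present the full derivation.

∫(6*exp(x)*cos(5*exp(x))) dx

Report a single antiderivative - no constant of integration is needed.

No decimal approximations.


Step 1. Substitute u = exp(x), turning ∫(6*exp(x)*cos(5*exp(x))) dx into ∫(6*cos(5*u)) du: now ∫(6*cos(5*u)) du.
Step 2. Evaluate the standard form: now 6*sin(5*u)/5.
Step 3. Substitute back u = exp(x): now 6*sin(5*exp(x))/5.
Answer: 6*sin(5*exp(x))/5.


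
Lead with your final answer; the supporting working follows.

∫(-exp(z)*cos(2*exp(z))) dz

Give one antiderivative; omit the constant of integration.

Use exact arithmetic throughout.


The answer is -sin(2*exp(z))/2.
Step 1. Substitute u = exp(z), turning ∫(-exp(z)*cos(2*exp(z))) dz into ∫(-cos(2*u)) du: now ∫(-cos(2*u)) du.
Step 2. Evaluate the standard form: now -sin(2*u)/2.
Step 3. Substitute back u = exp(z): now -sin(2*exp(z))/2.
Answer: -sin(2*exp(z))/2.


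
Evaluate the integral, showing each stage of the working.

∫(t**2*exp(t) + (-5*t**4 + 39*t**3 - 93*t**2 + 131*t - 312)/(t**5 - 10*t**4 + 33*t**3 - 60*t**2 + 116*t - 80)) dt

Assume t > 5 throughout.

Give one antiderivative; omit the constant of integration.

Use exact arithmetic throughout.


Step 1. Rewrite: now ∫(t**2*exp(t)) dt + ∫((-5*t**4 + 39*t**3 - 93*t**2 + 131*t - 312)/(t**5 - 10*t**4 + 33*t**3 - 60*t**2 + 116*t - 80)) dt.
Step 2. Integrate ∫(t**2*exp(t)) dt by parts with u = t**2, dv = (exp(t)) dt, so v = exp(t): now t**2*exp(t) + ∫(-2*t*exp(t)) dt + ∫((-5*t**4 + 39*t**3 - 93*t**2 + 131*t - 312)/(t**5 - 10*t**4 + 33*t**3 - 60*t**2 + 116*t - 80)) dt.
Step 3. Integrate ∫(-2*t*exp(t)) dt by parts with u = t, dv = (-2*exp(t)) dt, so v = -2*exp(t): now t**2*exp(t) - 2*t*exp(t) + ∫((-5*t**4 + 39*t**3 - 93*t**2 + 131*t - 312)/(t**5 - 10*t**4 + 33*t**3 - 60*t**2 + 116*t - 80)) dt + ∫(2*exp(t)) dt.
Step 4. Evaluate the standard form: now t**2*exp(t) - 2*t*exp(t) + 2*exp(t) + ∫((-5*t**4 + 39*t**3 - 93*t**2 + 131*t - 312)/(t**5 - 10*t**4 + 33*t**3 - 60*t**2 + 116*t - 80)) dt.
Step 5. Decompose ∫((-5*t**4 + 39*t**3 - 93*t**2 + 131*t - 312)/(t**5 - 10*t**4 + 33*t**3 - 60*t**2 + 116*t - 80)) dt by partial fractions, (-5*t**4 + 39*t**3 - 93*t**2 + 131*t - 312)/(t**5 - 10*t**4 + 33*t**3 - 60*t**2 + 116*t - 80) = -1/(t**2 + 4) - 4/(t - 1) + 1/(t - 4) - 2/(t - 5): now t**2*exp(t) - 2*t*exp(t) + 2*exp(t) + ∫(-2/(t - 5)) dt + ∫(1/(t - 4)) dt + ∫(-4/(t - 1)) dt + ∫(-1/(t**2 + 4)) dt.
Step 6. Evaluate the standard form [assuming t > 1]: now t**2*exp(t) - 2*t*exp(t) + 2*exp(t) - 4*log(t - 1) + ∫(-2/(t - 5)) dt + ∫(1/(t - 4)) dt + ∫(-1/(t**2 + 4)) dt.
Step 7. Evaluate the standard form [assuming t > 5]: now t**2*exp(t) - 2*t*exp(t) + 2*exp(t) - 2*log(t - 5) - 4*log(t - 1) + ∫(1/(t - 4)) dt + ∫(-1/(t**2 + 4)) dt.
Step 8. Evaluate the standard form [assuming t > 4]: now t**2*exp(t) - 2*t*exp(t) + 2*exp(t) - 2*log(t - 5) + log(t - 4) - 4*log(t - 1) + ∫(-1/(t**2 + 4)) dt.
Step 9. Evaluate the standard form: now t**2*exp(t) - 2*t*exp(t) + 2*exp(t) - 2*log(t - 5) + log(t - 4) - 4*log(t - 1) - atan(t/2)/2.
Answer: t**2*exp(t) - 2*t*exp(t) + 2*exp(t) - 2*log(t - 5) + log(t - 4) - 4*log(t - 1) - atan(t/2)/2.


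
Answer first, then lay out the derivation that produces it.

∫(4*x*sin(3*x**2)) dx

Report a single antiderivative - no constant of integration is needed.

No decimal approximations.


The answer is -2*cos(3*x**2)/3.
Step 1. Substitute u = x**2, turning ∫(4*x*sin(3*x**2)) dx into ∫(2*sin(3*u)) du: now ∫(2*sin(3*u)) du.
Step 2. Evaluate the standard form: now -2*cos(3*u)/3.
Step 3. Substitute back u = x**2: now -2*cos(3*x**2)/3.
Answer: -2*cos(3*x**2)/3.


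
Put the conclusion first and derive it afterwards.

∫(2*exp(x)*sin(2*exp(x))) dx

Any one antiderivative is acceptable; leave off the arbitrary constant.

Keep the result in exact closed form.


The answer is -cos(2*exp(x)).
Step 1. Substitute u = exp(x), turning ∫(2*exp(x)*sin(2*exp(x))) dx into ∫(2*sin(2*u)) du: now ∫(2*sin(2*u)) du.
Step 2. Evaluate the standard form: now -cos(2*u).
Step 3. Substitute back u = exp(x): now -cos(2*exp(x)).
Answer: -cos(2*exp(x)).


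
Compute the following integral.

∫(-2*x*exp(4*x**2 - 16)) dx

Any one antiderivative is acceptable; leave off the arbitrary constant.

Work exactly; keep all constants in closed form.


Answer: -exp(4*x**2 - 16)/4.


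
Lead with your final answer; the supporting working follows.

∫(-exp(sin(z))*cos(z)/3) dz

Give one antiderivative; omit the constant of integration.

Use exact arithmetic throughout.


The answer is -exp(sin(z))/3.
Step 1. Substitute u = sin(z), turning ∫(-exp(sin(z))*cos(z)/3) dz into ∫(-exp(u)/3) du: now ∫(-exp(u)/3) du.
Step 2. Evaluate the standard form: now -exp(u)/3.
Step 3. Substitute back u = sin(z): now -exp(sin(z))/3.
Answer: -exp(sin(z))/3.


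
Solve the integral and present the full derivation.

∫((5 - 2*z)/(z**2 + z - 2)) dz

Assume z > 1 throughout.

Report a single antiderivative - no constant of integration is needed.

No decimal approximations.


Step 1. Decompose ∫((5 - 2*z)/(z**2 + z - 2)) dz by partial fractions, (5 - 2*z)/(z**2 + z - 2) = -3/(z + 2) + 1/(z - 1): now ∫(1/(z - 1)) dz + ∫(-3/(z + 2)) dz.
Step 2. Evaluate the standard form [assuming z > -2]: now -3*log(z + 2) + ∫(1/(z - 1)) dz.
Step 3. Evaluate the standard form [assuming z > 1]: now log(z - 1) - 3*log(z + 2).
Answer: log(z - 1) - 3*log(z + 2).


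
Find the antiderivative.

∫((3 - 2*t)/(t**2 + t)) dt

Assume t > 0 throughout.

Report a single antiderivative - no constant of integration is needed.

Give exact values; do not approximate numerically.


Answer: 3*log(t) - 5*log(t + 1).


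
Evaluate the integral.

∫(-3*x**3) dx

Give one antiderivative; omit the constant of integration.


Answer: -3*x**4/4.


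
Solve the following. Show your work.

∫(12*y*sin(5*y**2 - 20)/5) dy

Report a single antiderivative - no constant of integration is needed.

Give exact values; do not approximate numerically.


Step 1. Substitute u = y**2 - 4, turning ∫(12*y*sin(5*y**2 - 20)/5) dy into ∫(6*sin(5*u)/5) du: now ∫(6*sin(5*u)/5) du.
Step 2. Evaluate the standard form: now -6*cos(5*u)/25.
Step 3. Substitute back u = y**2 - 4: now -6*cos(5*y**2 - 20)/25.
Answer: -6*cos(5*y**2 - 20)/25.


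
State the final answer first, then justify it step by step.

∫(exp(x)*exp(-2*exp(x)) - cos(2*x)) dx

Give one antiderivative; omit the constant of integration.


The answer is -sin(2*x)/2 - exp(-2*exp(x))/2.
Step 1. Rewrite: now ∫(exp(x)*exp(-2*exp(x))) dx + ∫(-cos(2*x)) dx.
Step 2. Evaluate the standard form: now -sin(2*x)/2 + ∫(exp(x)*exp(-2*exp(x))) dx.
Step 3. Substitute u = exp(x), turning ∫(exp(x)*exp(-2*exp(x))) dx into ∫(exp(-2*u)) du: now -sin(2*x)/2 + ∫(exp(-2*u)) du.
Step 4. Evaluate the standard form: now -sin(2*x)/2 - exp(-2*u)/2.
Step 5. Substitute back u = exp(x): now -sin(2*x)/2 - exp(-2*exp(x))/2.
Answer: -sin(2*x)/2 - exp(-2*exp(x))/2.


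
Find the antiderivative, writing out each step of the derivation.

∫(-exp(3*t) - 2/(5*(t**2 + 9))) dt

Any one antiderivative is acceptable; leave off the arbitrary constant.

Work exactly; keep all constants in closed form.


Step 1. Rewrite: now ∫(-2/(5*(t**2 + 9))) dt + ∫(-exp(3*t)) dt.
Step 2. Evaluate the standard form: now -2*atan(t/3)/15 + ∫(-exp(3*t)) dt.
Step 3. Evaluate the standard form: now -exp(3*t)/3 - 2*atan(t/3)/15.
Answer: -exp(3*t)/3 - 2*atan(t/3)/15.


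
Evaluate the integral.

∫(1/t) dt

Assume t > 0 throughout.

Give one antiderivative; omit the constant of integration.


Answer: log(t).


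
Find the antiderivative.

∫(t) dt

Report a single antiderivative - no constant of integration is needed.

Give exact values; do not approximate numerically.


Answer: t**2/2.


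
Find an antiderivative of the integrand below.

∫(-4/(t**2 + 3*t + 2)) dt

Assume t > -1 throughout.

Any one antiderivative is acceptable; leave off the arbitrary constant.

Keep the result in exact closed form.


Answer: -4*log(t + 1) + 4*log(t + 2).


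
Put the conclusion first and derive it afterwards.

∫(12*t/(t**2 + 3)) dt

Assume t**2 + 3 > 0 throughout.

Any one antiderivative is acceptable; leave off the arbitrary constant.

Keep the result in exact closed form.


The answer is 6*log(t**2 + 3).
Step 1. Substitute u = t**2 + 3, turning ∫(12*t/(t**2 + 3)) dt into ∫(6/u) du: now ∫(6/u) du.
Step 2. Evaluate the standard form [assuming u > 0]: now 6*log(u).
Step 3. Substitute back u = t**2 + 3: now 6*log(t**2 + 3).
Answer: 6*log(t**2 + 3).


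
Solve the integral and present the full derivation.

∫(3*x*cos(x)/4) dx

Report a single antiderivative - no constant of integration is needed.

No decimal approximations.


Step 1. Integrate ∫(3*x*cos(x)/4) dx by parts with u = x, dv = (3*cos(x)/4) dx, so v = 3*sin(x)/4: now 3*x*sin(x)/4 + ∫(-3*sin(x)/4) dx.
Step 2. Evaluate the standard form: now 3*x*sin(x)/4 + 3*cos(x)/4.
Answer: 3*x*sin(x)/4 + 3*cos(x)/4.


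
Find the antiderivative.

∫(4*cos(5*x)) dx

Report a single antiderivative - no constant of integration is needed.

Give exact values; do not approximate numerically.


Answer: 4*sin(5*x)/5.


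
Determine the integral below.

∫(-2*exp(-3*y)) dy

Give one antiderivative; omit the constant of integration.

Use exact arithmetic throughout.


Answer: 2*exp(-3*y)/3.


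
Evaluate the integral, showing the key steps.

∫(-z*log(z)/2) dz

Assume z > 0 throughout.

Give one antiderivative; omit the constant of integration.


Step 1. Integrate ∫(-z*log(z)/2) dz by parts with u = log(z), dv = (-z/2) dz, so v = -z**2/4 [assuming z > 0]: now -z**2*log(z)/4 + ∫(z/4) dz.
Step 2. Evaluate the standard form: now -z**2*log(z)/4 + z**2/8.
Answer: -z**2*log(z)/4 + z**2/8.


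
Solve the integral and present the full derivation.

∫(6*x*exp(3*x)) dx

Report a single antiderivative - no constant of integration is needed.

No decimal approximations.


Step 1. Integrate ∫(6*x*exp(3*x)) dx by parts with u = x, dv = (6*exp(3*x)) dx, so v = 2*exp(3*x): now 2*x*exp(3*x) + ∫(-2*exp(3*x)) dx.
Step 2. Evaluate the standard form: now 2*x*exp(3*x) - 2*exp(3*x)/3.
Answer: 2*x*exp(3*x) - 2*exp(3*x)/3.


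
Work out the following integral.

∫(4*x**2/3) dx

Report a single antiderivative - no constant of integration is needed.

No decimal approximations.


Answer: 4*x**3/9.


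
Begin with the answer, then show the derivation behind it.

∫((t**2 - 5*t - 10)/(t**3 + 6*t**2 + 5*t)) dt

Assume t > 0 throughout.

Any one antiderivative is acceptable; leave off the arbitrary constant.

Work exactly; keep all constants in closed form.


The answer is -2*log(t) + log(t + 1) + 2*log(t + 5).
Step 1. Decompose ∫((t**2 - 5*t - 10)/(t**3 + 6*t**2 + 5*t)) dt by partial fractions, (t**2 - 5*t - 10)/(t**3 + 6*t**2 + 5*t) = 2/(t + 5) + 1/(t + 1) - 2/t: now ∫(-2/t) dt + ∫(1/(t + 1)) dt + ∫(2/(t + 5)) dt.
Step 2. Evaluate the standard form [assuming t > -1]: now log(t + 1) + ∫(-2/t) dt + ∫(2/(t + 5)) dt.
Step 3. Evaluate the standard form [assuming t > 0]: now -2*log(t) + log(t + 1) + ∫(2/(t + 5)) dt.
Step 4. Evaluate the standard form [assuming t > -5]: now -2*log(t) + log(t + 1) + 2*log(t + 5).
Answer: -2*log(t) + log(t + 1) + 2*log(t + 5).


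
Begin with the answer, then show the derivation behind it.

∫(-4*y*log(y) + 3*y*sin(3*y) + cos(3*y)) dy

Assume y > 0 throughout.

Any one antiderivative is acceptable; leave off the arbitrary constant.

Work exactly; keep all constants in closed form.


The answer is -2*y**2*log(y) + y**2 - y*cos(3*y) + 2*sin(3*y)/3.
Step 1. Rewrite: now ∫(-4*y*log(y)) dy + ∫(3*y*sin(3*y)) dy + ∫(cos(3*y)) dy.
Step 2. Evaluate the standard form: now sin(3*y)/3 + ∫(-4*y*log(y)) dy + ∫(3*y*sin(3*y)) dy.
Step 3. Integrate ∫(-4*y*log(y)) dy by parts with u = log(y), dv = (-4*y) dy, so v = -2*y**2 [assuming y > 0]: now -2*y**2*log(y) + sin(3*y)/3 + ∫(2*y) dy + ∫(3*y*sin(3*y)) dy.
Step 4. Evaluate the standard form: now -2*y**2*log(y) + y**2 + sin(3*y)/3 + ∫(3*y*sin(3*y)) dy.
Step 5. Integrate ∫(3*y*sin(3*y)) dy by parts with u = y, dv = (3*sin(3*y)) dy, so v = -cos(3*y): now -2*y**2*log(y) + y**2 - y*cos(3*y) + sin(3*y)/3 + ∫(cos(3*y)) dy.
Step 6. Evaluate the standard form: now -2*y**2*log(y) + y**2 - y*cos(3*y) + 2*sin(3*y)/3.
Answer: -2*y**2*log(y) + y**2 - y*cos(3*y) + 2*sin(3*y)/3.


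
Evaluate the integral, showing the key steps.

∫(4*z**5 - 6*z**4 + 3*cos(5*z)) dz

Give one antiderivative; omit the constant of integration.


Step 1. Rewrite: now ∫(-6*z**4) dz + ∫(4*z**5) dz + ∫(3*cos(5*z)) dz.
Step 2. Evaluate the standard form: now -6*z**5/5 + ∫(4*z**5) dz + ∫(3*cos(5*z)) dz.
Step 3. Evaluate the standard form: now -6*z**5/5 + 3*sin(5*z)/5 + ∫(4*z**5) dz.
Step 4. Evaluate the standard form: now 2*z**6/3 - 6*z**5/5 + 3*sin(5*z)/5.
Answer: 2*z**6/3 - 6*z**5/5 + 3*sin(5*z)/5.


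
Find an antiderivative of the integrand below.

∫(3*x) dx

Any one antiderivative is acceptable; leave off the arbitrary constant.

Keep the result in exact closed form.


Answer: 3*x**2/2.


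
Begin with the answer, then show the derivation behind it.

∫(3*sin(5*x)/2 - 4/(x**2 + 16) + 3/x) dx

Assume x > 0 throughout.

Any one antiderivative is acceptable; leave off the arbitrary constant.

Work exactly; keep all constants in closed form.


The answer is 3*log(x) - 3*cos(5*x)/10 - atan(x/4).
Step 1. Rewrite: now ∫(3/x) dx + ∫(-4/(x**2 + 16)) dx + ∫(3*sin(5*x)/2) dx.
Step 2. Evaluate the standard form: now -atan(x/4) + ∫(3/x) dx + ∫(3*sin(5*x)/2) dx.
Step 3. Evaluate the standard form [assuming x > 0]: now 3*log(x) - atan(x/4) + ∫(3*sin(5*x)/2) dx.
Step 4. Evaluate the standard form: now 3*log(x) - 3*cos(5*x)/10 - atan(x/4).
Answer: 3*log(x) - 3*cos(5*x)/10 - atan(x/4).


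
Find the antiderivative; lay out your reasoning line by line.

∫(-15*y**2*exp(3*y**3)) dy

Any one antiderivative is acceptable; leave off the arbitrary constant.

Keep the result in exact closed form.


Step 1. Substitute u = y**3, turning ∫(-15*y**2*exp(3*y**3)) dy into ∫(-5*exp(3*u)) du: now ∫(-5*exp(3*u)) du.
Step 2. Evaluate the standard form: now -5*exp(3*u)/3.
Step 3. Substitute back u = y**3: now -5*exp(3*y**3)/3.
Answer: -5*exp(3*y**3)/3.


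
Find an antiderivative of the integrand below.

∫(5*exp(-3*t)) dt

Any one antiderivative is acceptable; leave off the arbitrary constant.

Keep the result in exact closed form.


Answer: -5*exp(-3*t)/3.
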